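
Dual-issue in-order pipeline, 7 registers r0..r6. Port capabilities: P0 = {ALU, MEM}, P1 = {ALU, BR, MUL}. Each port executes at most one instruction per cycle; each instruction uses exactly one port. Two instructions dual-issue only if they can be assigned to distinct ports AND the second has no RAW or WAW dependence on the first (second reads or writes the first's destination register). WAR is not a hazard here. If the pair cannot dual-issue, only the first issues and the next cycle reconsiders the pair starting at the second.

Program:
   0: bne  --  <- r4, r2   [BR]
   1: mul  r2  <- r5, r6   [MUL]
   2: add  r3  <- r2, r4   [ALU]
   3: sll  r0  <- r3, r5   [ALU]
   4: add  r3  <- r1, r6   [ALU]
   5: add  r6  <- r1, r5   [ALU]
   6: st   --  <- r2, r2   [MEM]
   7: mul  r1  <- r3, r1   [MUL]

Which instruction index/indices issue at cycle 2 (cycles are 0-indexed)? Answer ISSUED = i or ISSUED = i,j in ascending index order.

ISSUED = 2

#0 head=0: bne i0 no-port BR/MUL
#1 head=1: mul i1 RAW r2
#2 head=2: add i2 RAW r3
#3 head=3: sll add i3,i4 dual
#4 head=5: add st i5,i6 dual
#5 head=7: mul i7 tail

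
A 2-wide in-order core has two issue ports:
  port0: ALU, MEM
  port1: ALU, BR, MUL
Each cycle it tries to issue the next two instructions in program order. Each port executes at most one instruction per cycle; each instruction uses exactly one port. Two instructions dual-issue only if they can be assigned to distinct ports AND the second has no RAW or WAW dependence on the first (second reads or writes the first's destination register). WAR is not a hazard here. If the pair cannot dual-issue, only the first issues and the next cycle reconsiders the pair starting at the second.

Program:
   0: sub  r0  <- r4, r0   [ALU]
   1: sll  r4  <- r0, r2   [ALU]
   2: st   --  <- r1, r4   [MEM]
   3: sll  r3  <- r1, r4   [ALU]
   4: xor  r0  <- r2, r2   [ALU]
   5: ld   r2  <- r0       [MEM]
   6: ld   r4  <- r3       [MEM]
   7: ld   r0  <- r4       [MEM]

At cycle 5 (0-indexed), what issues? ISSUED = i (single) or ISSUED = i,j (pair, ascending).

c0: i0 sub  RAW r0
c1: i1 sll  RAW r4
c2: i2,i3 st+sll  dual
c3: i4 xor  RAW r0
c4: i5 ld  no-port MEM/MEM
c5: i6 ld  no-port MEM/MEM
c6: i7 ld  tail

ISSUED = 6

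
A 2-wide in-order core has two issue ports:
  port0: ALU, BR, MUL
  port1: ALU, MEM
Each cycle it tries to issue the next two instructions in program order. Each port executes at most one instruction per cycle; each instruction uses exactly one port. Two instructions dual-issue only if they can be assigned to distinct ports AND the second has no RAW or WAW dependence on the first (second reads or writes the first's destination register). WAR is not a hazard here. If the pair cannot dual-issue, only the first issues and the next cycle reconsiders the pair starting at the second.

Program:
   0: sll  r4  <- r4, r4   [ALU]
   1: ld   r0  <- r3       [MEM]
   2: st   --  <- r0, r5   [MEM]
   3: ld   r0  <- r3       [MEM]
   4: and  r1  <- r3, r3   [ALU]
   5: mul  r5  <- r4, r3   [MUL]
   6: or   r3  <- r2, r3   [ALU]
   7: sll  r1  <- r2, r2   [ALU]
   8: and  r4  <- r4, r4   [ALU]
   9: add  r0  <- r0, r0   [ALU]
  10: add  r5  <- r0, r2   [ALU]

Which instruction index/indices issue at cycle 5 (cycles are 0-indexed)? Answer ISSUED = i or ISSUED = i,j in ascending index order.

ISSUED = 9

#0 head=0: sll/ld i0/i1 dual
#1 head=2: st i2 no-port MEM/MEM
#2 head=3: ld/and i3/i4 dual
#3 head=5: mul/or i5/i6 dual
#4 head=7: sll/and i7/i8 dual
#5 head=9: add i9 RAW r0
#6 head=10: add i10 tail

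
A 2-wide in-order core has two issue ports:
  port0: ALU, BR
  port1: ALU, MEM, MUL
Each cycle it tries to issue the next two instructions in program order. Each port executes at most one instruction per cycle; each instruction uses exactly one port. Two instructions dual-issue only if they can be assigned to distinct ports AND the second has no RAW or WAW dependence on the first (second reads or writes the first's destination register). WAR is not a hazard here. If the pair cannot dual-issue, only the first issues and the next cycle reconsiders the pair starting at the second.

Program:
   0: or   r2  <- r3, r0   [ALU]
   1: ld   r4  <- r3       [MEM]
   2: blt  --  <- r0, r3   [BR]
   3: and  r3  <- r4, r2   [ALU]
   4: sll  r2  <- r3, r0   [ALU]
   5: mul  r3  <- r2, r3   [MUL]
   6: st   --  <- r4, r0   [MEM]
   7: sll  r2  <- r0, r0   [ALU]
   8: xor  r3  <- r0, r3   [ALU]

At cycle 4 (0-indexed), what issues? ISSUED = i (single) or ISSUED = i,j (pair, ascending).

#0 head=0: or.ALU ld.MEM i0/i1 2-wide
#1 head=2: blt.BR and.ALU i2/i3 2-wide
#2 head=4: sll.ALU i4 RAW r2
#3 head=5: mul.MUL i5 no-port MUL/MEM
#4 head=6: st.MEM sll.ALU i6/i7 2-wide
#5 head=8: xor.ALU i8 tail

ISSUED = 6,7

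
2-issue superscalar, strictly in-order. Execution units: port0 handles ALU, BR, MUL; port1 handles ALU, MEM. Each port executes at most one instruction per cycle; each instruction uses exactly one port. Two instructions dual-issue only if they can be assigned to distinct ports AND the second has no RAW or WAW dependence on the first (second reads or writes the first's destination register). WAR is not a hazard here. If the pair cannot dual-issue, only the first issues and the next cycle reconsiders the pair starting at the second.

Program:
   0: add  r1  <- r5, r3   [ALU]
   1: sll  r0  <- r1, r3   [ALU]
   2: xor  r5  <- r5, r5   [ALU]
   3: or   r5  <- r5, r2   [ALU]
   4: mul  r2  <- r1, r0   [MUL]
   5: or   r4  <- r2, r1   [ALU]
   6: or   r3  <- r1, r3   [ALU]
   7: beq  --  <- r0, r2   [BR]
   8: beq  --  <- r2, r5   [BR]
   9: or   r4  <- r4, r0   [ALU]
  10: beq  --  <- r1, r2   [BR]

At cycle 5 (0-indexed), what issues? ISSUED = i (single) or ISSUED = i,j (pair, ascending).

0. add @i0  | RAW r1
1. sll xor @i1/i2  | 2-wide
2. or mul @i3/i4  | 2-wide
3. or or @i5/i6  | 2-wide
4. beq @i7  | no-port BR/BR
5. beq or @i8/i9  | 2-wide
6. beq @i10  | tail

ISSUED = 8,9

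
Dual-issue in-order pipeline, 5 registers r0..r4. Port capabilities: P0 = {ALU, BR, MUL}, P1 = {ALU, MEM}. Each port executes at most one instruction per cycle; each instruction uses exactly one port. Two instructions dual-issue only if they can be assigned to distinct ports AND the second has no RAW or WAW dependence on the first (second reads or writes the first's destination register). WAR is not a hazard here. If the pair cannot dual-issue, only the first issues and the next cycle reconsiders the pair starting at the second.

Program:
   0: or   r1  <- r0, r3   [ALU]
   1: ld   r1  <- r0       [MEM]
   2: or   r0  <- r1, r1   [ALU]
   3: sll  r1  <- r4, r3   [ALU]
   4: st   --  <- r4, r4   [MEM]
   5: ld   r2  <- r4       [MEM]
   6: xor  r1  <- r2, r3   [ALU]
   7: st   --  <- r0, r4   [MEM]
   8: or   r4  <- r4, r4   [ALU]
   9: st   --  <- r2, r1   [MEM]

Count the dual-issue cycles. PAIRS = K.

PAIRS = 3

t=0 i0:or.ALU ; WAW r1
t=1 i1:ld.MEM ; RAW r1
t=2 i2&i3:or.ALU;sll.ALU ; pair
t=3 i4:st.MEM ; no-port MEM/MEM
t=4 i5:ld.MEM ; RAW r2
t=5 i6&i7:xor.ALU;st.MEM ; pair
t=6 i8&i9:or.ALU;st.MEM ; pair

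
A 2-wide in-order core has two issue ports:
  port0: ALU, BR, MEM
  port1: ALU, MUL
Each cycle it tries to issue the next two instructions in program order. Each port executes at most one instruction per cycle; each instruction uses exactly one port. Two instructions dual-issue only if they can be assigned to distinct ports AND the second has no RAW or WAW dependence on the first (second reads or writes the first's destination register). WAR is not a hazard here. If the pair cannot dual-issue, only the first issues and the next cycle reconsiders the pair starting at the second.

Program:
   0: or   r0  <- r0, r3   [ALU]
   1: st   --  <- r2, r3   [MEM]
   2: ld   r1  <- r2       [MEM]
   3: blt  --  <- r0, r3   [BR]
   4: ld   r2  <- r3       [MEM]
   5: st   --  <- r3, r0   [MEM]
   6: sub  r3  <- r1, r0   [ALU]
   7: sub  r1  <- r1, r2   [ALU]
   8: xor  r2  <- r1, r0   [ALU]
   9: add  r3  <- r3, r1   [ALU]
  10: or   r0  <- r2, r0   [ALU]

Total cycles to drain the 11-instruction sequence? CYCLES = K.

#0 head=0: or/st i0/i1 2-wide
#1 head=2: ld i2 no-port MEM/BR
#2 head=3: blt i3 no-port BR/MEM
#3 head=4: ld i4 no-port MEM/MEM
#4 head=5: st/sub i5/i6 2-wide
#5 head=7: sub i7 RAW r1
#6 head=8: xor/add i8/i9 2-wide
#7 head=10: or i10 tail

CYCLES = 8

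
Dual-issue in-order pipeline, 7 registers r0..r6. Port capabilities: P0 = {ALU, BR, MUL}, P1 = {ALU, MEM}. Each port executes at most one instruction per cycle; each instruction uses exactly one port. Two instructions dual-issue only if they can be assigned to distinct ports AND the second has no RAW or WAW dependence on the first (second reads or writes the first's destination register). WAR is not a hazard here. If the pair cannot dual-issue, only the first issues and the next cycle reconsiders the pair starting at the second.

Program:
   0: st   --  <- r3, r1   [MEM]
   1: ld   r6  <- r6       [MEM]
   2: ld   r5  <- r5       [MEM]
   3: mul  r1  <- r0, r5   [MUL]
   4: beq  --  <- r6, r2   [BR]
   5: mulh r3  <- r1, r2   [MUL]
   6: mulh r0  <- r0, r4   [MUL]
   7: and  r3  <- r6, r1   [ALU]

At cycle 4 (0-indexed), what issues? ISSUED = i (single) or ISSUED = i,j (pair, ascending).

ISSUED = 4

0. st @i0  | no-port MEM/MEM
1. ld @i1  | no-port MEM/MEM
2. ld @i2  | RAW r5
3. mul @i3  | no-port MUL/BR
4. beq @i4  | no-port BR/MUL
5. mulh @i5  | no-port MUL/MUL
6. mulh;and @i6,i7  | dual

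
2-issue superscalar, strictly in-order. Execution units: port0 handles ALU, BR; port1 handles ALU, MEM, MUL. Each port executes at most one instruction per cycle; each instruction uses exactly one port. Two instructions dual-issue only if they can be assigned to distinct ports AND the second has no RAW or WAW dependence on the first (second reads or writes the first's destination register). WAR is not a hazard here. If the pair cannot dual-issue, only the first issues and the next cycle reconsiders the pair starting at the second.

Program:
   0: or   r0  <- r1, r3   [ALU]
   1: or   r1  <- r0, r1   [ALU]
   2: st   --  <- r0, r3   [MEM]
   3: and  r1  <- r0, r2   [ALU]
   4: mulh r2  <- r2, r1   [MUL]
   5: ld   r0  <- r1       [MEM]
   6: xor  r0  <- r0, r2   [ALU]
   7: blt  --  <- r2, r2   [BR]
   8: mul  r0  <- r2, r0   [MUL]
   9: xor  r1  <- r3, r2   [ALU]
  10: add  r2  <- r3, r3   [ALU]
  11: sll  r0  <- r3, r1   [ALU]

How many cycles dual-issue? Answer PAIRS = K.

  cy0 -> i0 (or) RAW r0
  cy1 -> i1/i2 (or+st) pair
  cy2 -> i3 (and) RAW r1
  cy3 -> i4 (mulh) no-port MUL/MEM
  cy4 -> i5 (ld) RAW+WAW r0
  cy5 -> i6/i7 (xor+blt) pair
  cy6 -> i8/i9 (mul+xor) pair
  cy7 -> i10/i11 (add+sll) pair

PAIRS = 4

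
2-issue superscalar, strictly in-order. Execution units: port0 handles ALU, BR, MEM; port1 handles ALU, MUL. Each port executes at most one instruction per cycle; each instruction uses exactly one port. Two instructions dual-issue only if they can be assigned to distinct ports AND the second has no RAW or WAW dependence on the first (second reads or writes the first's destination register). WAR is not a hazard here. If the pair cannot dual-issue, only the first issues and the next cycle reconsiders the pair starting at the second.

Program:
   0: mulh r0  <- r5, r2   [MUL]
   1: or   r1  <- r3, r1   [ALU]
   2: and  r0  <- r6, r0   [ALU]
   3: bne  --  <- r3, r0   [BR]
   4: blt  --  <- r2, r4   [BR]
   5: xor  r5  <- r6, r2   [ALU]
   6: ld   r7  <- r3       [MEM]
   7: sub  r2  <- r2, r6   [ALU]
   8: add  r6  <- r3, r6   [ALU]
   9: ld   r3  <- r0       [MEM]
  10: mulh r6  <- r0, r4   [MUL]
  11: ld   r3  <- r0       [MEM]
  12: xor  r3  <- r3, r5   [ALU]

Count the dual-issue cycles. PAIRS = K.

c0: i0&i1 mulh.MUL/or.ALU  pair
c1: i2 and.ALU  RAW r0
c2: i3 bne.BR  no-port BR/BR
c3: i4&i5 blt.BR/xor.ALU  pair
c4: i6&i7 ld.MEM/sub.ALU  pair
c5: i8&i9 add.ALU/ld.MEM  pair
c6: i10&i11 mulh.MUL/ld.MEM  pair
c7: i12 xor.ALU  tail

PAIRS = 5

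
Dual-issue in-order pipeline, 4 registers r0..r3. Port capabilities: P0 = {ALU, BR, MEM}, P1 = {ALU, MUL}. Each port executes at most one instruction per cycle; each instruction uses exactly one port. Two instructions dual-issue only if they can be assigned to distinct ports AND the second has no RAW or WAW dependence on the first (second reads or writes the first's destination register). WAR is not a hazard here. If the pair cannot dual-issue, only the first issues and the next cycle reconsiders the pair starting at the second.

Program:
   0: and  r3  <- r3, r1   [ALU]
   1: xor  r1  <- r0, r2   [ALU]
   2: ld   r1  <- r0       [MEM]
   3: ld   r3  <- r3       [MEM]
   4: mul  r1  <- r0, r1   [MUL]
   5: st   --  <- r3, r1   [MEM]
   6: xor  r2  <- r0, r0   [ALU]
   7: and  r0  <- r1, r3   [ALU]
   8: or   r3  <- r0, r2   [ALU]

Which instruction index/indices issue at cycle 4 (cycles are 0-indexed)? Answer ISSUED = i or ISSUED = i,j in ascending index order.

0. and.ALU/xor.ALU @i0,i1  | dual
1. ld.MEM @i2  | no-port MEM/MEM
2. ld.MEM/mul.MUL @i3,i4  | dual
3. st.MEM/xor.ALU @i5,i6  | dual
4. and.ALU @i7  | RAW r0
5. or.ALU @i8  | tail

ISSUED = 7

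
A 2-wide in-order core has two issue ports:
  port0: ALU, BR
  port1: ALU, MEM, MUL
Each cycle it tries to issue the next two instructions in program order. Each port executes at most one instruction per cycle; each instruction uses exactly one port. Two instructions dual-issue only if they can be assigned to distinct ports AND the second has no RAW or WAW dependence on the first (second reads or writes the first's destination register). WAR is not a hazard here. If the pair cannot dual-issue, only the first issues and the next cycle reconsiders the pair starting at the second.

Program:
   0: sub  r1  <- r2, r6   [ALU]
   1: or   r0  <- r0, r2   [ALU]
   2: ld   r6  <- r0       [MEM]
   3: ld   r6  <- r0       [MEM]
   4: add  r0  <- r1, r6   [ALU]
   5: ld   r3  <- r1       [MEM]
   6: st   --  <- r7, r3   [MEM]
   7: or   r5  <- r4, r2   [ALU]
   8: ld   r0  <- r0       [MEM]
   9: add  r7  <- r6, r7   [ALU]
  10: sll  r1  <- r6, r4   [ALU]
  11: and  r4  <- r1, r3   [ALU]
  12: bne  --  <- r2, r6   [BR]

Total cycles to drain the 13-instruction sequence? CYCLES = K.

CYCLES = 8

  cy0 -> i0+i1 (sub.ALU+or.ALU) pair
  cy1 -> i2 (ld.MEM) no-port MEM/MEM
  cy2 -> i3 (ld.MEM) RAW r6
  cy3 -> i4+i5 (add.ALU+ld.MEM) pair
  cy4 -> i6+i7 (st.MEM+or.ALU) pair
  cy5 -> i8+i9 (ld.MEM+add.ALU) pair
  cy6 -> i10 (sll.ALU) RAW r1
  cy7 -> i11+i12 (and.ALU+bne.BR) pair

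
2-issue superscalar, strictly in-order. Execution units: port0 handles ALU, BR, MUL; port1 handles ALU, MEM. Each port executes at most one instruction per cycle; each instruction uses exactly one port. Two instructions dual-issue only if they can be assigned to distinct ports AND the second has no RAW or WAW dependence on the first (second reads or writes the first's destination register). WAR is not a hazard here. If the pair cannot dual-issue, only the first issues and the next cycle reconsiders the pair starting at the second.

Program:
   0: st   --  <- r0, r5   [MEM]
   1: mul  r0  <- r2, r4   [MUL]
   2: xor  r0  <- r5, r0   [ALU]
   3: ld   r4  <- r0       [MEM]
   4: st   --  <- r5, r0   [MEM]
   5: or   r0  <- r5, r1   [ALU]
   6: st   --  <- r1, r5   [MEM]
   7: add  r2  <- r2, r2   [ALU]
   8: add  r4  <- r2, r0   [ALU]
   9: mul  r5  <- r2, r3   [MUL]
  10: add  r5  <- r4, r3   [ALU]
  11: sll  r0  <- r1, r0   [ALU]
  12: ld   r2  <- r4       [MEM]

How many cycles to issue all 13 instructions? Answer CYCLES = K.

CYCLES = 8

t=0 i0+i1:st.MEM+mul.MUL ; dual
t=1 i2:xor.ALU ; RAW r0
t=2 i3:ld.MEM ; no-port MEM/MEM
t=3 i4+i5:st.MEM+or.ALU ; dual
t=4 i6+i7:st.MEM+add.ALU ; dual
t=5 i8+i9:add.ALU+mul.MUL ; dual
t=6 i10+i11:add.ALU+sll.ALU ; dual
t=7 i12:ld.MEM ; tail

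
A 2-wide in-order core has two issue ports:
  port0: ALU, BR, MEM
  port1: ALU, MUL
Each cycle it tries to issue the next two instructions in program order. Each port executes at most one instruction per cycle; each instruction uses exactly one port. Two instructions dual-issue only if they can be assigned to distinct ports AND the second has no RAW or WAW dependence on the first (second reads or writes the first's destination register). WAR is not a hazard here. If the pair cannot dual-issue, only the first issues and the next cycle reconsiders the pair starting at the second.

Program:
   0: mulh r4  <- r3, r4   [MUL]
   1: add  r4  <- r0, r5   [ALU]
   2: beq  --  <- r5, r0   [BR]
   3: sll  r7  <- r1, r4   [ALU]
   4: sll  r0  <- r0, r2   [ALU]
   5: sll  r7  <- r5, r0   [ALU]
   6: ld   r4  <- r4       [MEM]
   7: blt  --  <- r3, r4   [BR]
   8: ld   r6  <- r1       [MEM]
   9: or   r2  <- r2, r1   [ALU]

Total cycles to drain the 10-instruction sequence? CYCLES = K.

CYCLES = 6

0. mulh @i0  | WAW r4
1. add;beq @i1+i2  | pair
2. sll;sll @i3+i4  | pair
3. sll;ld @i5+i6  | pair
4. blt @i7  | no-port BR/MEM
5. ld;or @i8+i9  | pair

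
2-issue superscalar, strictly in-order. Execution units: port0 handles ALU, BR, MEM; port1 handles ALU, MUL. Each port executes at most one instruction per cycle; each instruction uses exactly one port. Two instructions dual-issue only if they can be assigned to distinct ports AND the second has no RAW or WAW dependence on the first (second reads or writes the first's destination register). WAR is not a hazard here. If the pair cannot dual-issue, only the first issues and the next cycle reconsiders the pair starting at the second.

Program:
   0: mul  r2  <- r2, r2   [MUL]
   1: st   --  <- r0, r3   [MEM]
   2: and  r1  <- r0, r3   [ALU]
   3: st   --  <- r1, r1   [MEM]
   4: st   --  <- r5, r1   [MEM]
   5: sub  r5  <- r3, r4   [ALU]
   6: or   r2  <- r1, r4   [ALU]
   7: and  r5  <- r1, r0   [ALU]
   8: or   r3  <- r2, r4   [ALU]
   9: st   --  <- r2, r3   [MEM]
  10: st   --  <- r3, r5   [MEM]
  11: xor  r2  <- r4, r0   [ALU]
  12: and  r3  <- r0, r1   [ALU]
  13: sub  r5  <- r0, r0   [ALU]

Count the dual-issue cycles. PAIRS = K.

PAIRS = 5

[0] i0+i1  mul+st  -- dual
[1] i2  and  -- RAW r1
[2] i3  st  -- no-port MEM/MEM
[3] i4+i5  st+sub  -- dual
[4] i6+i7  or+and  -- dual
[5] i8  or  -- RAW r3
[6] i9  st  -- no-port MEM/MEM
[7] i10+i11  st+xor  -- dual
[8] i12+i13  and+sub  -- dual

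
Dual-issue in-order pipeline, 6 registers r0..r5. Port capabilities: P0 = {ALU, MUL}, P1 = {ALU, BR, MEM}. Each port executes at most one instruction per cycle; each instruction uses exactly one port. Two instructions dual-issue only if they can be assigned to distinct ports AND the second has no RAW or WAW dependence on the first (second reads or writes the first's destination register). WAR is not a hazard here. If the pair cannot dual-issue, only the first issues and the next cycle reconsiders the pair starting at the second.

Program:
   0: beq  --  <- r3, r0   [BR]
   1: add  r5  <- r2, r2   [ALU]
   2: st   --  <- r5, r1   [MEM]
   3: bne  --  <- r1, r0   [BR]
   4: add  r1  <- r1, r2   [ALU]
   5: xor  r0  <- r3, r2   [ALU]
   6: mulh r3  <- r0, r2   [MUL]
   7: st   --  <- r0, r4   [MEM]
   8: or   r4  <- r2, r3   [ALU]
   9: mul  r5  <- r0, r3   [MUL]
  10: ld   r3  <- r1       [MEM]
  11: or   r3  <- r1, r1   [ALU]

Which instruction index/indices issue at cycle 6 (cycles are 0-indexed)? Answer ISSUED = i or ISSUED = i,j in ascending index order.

[0] i0/i1  beq.BR;add.ALU  -- dual
[1] i2  st.MEM  -- no-port MEM/BR
[2] i3/i4  bne.BR;add.ALU  -- dual
[3] i5  xor.ALU  -- RAW r0
[4] i6/i7  mulh.MUL;st.MEM  -- dual
[5] i8/i9  or.ALU;mul.MUL  -- dual
[6] i10  ld.MEM  -- WAW r3
[7] i11  or.ALU  -- tail

ISSUED = 10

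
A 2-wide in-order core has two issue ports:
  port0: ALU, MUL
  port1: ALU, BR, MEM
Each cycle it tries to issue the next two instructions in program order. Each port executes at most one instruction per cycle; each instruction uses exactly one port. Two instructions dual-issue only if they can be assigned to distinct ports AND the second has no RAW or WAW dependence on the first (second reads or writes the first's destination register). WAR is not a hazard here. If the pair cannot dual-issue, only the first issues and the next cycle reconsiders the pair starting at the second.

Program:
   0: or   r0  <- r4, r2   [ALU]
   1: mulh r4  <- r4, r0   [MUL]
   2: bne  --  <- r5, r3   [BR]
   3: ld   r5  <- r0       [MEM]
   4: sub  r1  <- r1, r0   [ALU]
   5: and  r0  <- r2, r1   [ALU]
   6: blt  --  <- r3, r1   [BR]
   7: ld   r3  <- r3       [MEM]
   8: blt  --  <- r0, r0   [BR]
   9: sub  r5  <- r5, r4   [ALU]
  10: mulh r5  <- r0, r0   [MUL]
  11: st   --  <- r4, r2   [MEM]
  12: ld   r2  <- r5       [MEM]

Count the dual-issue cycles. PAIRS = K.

  cy0 -> i0 (or) RAW r0
  cy1 -> i1+i2 (mulh;bne) pair
  cy2 -> i3+i4 (ld;sub) pair
  cy3 -> i5+i6 (and;blt) pair
  cy4 -> i7 (ld) no-port MEM/BR
  cy5 -> i8+i9 (blt;sub) pair
  cy6 -> i10+i11 (mulh;st) pair
  cy7 -> i12 (ld) tail

PAIRS = 5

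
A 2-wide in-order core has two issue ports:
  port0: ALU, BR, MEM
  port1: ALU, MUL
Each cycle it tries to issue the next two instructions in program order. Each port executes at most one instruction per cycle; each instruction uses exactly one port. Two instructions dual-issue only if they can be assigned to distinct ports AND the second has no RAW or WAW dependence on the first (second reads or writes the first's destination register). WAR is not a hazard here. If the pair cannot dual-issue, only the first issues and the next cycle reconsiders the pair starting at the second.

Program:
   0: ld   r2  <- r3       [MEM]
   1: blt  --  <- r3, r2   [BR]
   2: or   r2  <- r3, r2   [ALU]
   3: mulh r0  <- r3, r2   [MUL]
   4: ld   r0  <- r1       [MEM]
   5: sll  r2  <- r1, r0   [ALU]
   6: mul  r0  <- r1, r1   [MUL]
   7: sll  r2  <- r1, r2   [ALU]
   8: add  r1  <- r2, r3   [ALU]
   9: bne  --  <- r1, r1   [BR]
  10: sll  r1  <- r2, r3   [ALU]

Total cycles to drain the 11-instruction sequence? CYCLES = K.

CYCLES = 8

t=0 i0:ld ; no-port MEM/BR
t=1 i1/i2:blt or ; dual
t=2 i3:mulh ; WAW r0
t=3 i4:ld ; RAW r0
t=4 i5/i6:sll mul ; dual
t=5 i7:sll ; RAW r2
t=6 i8:add ; RAW r1
t=7 i9/i10:bne sll ; dual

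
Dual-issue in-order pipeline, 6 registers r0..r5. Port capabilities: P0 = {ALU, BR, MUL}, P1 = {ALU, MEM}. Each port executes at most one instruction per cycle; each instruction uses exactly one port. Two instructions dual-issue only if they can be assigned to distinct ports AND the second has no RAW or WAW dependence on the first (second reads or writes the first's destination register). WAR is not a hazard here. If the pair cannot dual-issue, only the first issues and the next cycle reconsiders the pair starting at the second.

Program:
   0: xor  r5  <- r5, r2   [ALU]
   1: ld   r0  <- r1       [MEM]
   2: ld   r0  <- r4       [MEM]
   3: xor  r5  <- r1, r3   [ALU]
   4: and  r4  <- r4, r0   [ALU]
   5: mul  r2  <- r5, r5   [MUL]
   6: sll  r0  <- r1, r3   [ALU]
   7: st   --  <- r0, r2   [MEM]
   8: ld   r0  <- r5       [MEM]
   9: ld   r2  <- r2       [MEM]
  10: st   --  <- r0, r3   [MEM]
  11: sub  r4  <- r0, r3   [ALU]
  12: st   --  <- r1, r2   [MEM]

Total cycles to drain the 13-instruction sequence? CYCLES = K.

CYCLES = 9

0. xor.ALU+ld.MEM @i0&i1  | pair
1. ld.MEM+xor.ALU @i2&i3  | pair
2. and.ALU+mul.MUL @i4&i5  | pair
3. sll.ALU @i6  | RAW r0
4. st.MEM @i7  | no-port MEM/MEM
5. ld.MEM @i8  | no-port MEM/MEM
6. ld.MEM @i9  | no-port MEM/MEM
7. st.MEM+sub.ALU @i10&i11  | pair
8. st.MEM @i12  | tail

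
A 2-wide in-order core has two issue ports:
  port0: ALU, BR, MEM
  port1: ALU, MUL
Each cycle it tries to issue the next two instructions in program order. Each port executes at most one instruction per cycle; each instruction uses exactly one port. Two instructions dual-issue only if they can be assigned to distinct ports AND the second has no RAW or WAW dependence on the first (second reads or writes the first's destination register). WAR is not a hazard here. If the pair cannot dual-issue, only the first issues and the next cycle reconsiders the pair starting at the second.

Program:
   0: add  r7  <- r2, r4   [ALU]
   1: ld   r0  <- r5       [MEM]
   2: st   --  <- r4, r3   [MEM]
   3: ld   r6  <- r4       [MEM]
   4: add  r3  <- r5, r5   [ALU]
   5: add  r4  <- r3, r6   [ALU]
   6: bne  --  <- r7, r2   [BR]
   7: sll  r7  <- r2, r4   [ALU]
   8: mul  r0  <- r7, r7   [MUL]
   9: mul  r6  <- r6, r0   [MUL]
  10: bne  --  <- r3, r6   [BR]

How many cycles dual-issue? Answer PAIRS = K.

PAIRS = 3

c0: i0,i1 add.ALU ld.MEM  dual
c1: i2 st.MEM  no-port MEM/MEM
c2: i3,i4 ld.MEM add.ALU  dual
c3: i5,i6 add.ALU bne.BR  dual
c4: i7 sll.ALU  RAW r7
c5: i8 mul.MUL  no-port MUL/MUL
c6: i9 mul.MUL  RAW r6
c7: i10 bne.BR  tail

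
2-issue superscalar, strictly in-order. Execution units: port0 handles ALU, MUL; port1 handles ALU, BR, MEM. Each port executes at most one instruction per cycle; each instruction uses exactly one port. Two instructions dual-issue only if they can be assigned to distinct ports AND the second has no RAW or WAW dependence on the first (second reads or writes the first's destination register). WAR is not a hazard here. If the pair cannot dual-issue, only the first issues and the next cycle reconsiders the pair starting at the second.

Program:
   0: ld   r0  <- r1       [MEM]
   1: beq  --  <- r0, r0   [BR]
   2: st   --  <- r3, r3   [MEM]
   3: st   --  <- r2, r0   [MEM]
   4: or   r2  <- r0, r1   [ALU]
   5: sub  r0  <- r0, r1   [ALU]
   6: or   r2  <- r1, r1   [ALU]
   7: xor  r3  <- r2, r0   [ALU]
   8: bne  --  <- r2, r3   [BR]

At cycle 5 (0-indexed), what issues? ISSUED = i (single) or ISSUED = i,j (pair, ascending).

0. ld @i0  | no-port MEM/BR
1. beq @i1  | no-port BR/MEM
2. st @i2  | no-port MEM/MEM
3. st or @i3+i4  | dual
4. sub or @i5+i6  | dual
5. xor @i7  | RAW r3
6. bne @i8  | tail

ISSUED = 7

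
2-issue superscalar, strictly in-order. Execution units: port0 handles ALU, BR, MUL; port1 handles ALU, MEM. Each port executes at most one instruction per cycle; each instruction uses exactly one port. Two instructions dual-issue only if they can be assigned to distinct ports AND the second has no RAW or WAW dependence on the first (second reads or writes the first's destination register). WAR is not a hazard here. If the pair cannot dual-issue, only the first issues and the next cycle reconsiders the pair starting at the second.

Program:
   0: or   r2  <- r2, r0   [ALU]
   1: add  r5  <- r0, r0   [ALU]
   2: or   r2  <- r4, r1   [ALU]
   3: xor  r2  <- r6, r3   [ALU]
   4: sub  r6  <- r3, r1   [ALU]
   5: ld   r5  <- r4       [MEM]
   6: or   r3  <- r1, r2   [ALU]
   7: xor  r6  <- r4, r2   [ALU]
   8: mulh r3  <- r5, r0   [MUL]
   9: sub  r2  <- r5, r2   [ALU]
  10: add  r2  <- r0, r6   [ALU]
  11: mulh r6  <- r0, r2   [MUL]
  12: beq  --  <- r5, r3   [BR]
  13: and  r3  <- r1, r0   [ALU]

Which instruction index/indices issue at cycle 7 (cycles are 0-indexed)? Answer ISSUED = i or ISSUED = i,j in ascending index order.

ISSUED = 11

#0 head=0: or.ALU;add.ALU i0/i1 pair
#1 head=2: or.ALU i2 WAW r2
#2 head=3: xor.ALU;sub.ALU i3/i4 pair
#3 head=5: ld.MEM;or.ALU i5/i6 pair
#4 head=7: xor.ALU;mulh.MUL i7/i8 pair
#5 head=9: sub.ALU i9 WAW r2
#6 head=10: add.ALU i10 RAW r2
#7 head=11: mulh.MUL i11 no-port MUL/BR
#8 head=12: beq.BR;and.ALU i12/i13 pair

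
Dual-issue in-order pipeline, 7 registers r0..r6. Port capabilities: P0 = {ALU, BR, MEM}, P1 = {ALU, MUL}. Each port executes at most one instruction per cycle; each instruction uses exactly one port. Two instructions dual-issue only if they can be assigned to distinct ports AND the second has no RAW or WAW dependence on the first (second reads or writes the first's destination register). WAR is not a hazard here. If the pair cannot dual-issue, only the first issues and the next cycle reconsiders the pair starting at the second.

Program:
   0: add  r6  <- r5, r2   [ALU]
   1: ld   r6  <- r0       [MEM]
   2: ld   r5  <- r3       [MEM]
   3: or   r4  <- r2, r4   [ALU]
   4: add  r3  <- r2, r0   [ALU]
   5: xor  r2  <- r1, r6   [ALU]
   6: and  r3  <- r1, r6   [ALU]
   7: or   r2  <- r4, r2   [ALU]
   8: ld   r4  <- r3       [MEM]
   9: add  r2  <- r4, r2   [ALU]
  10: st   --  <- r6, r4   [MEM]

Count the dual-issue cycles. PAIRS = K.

#0 head=0: add i0 WAW r6
#1 head=1: ld i1 no-port MEM/MEM
#2 head=2: ld;or i2+i3 dual
#3 head=4: add;xor i4+i5 dual
#4 head=6: and;or i6+i7 dual
#5 head=8: ld i8 RAW r4
#6 head=9: add;st i9+i10 dual

PAIRS = 4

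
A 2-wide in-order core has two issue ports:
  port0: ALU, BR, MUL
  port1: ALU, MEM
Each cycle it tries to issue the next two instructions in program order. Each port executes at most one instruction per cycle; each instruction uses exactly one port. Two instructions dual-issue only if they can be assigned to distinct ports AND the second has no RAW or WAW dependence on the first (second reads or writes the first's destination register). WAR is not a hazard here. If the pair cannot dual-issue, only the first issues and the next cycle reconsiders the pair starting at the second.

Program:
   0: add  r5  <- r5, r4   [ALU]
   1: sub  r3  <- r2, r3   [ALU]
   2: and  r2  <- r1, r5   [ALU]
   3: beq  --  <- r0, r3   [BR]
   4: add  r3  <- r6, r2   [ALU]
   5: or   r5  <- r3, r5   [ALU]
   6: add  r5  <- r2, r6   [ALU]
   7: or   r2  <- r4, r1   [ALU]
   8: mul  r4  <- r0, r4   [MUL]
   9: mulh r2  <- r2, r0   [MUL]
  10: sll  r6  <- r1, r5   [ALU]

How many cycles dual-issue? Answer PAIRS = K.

[0] i0+i1  add+sub  -- 2-wide
[1] i2+i3  and+beq  -- 2-wide
[2] i4  add  -- RAW r3
[3] i5  or  -- WAW r5
[4] i6+i7  add+or  -- 2-wide
[5] i8  mul  -- no-port MUL/MUL
[6] i9+i10  mulh+sll  -- 2-wide

PAIRS = 4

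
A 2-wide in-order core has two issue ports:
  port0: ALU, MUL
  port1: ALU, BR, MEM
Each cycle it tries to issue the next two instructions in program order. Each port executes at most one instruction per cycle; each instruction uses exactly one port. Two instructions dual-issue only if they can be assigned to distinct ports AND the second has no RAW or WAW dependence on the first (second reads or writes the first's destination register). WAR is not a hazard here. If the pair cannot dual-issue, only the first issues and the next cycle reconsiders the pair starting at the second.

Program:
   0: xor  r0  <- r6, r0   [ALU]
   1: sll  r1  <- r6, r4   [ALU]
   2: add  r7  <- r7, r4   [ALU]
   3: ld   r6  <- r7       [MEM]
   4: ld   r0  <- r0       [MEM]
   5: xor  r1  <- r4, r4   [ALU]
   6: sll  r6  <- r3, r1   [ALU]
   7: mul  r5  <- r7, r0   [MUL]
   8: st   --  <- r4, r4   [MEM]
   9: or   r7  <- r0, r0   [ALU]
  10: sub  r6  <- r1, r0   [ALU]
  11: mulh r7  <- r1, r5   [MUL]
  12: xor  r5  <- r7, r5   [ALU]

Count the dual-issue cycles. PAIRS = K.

c0: i0/i1 xor.ALU;sll.ALU  dual
c1: i2 add.ALU  RAW r7
c2: i3 ld.MEM  no-port MEM/MEM
c3: i4/i5 ld.MEM;xor.ALU  dual
c4: i6/i7 sll.ALU;mul.MUL  dual
c5: i8/i9 st.MEM;or.ALU  dual
c6: i10/i11 sub.ALU;mulh.MUL  dual
c7: i12 xor.ALU  tail

PAIRS = 5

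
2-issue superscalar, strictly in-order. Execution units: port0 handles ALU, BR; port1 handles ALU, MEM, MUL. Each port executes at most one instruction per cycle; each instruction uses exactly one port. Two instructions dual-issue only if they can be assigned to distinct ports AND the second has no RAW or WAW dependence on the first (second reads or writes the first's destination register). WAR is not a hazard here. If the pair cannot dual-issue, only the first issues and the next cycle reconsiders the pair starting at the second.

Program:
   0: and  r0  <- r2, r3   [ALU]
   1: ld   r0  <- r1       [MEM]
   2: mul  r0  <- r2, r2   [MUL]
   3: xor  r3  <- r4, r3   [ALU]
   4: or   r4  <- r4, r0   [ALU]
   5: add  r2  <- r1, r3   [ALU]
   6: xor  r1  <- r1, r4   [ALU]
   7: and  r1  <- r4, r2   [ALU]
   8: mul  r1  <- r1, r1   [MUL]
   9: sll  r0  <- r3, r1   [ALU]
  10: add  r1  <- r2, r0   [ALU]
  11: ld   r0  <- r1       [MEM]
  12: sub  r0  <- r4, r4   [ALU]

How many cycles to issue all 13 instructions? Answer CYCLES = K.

CYCLES = 11

c0: i0 and  WAW r0
c1: i1 ld  no-port MEM/MUL
c2: i2/i3 mul+xor  pair
c3: i4/i5 or+add  pair
c4: i6 xor  WAW r1
c5: i7 and  RAW+WAW r1
c6: i8 mul  RAW r1
c7: i9 sll  RAW r0
c8: i10 add  RAW r1
c9: i11 ld  WAW r0
c10: i12 sub  tail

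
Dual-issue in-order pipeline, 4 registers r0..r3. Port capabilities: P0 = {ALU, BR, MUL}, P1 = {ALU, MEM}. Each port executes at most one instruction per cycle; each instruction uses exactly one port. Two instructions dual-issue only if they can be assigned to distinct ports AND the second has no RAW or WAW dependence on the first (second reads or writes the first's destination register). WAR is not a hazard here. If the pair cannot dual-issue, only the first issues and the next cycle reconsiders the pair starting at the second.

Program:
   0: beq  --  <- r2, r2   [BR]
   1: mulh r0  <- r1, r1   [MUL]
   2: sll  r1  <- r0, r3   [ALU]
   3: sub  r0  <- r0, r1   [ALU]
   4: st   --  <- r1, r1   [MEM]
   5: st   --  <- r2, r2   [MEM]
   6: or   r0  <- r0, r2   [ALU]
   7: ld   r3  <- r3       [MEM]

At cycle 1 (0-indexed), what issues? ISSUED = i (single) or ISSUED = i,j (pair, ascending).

0. beq @i0  | no-port BR/MUL
1. mulh @i1  | RAW r0
2. sll @i2  | RAW r1
3. sub+st @i3+i4  | 2-wide
4. st+or @i5+i6  | 2-wide
5. ld @i7  | tail

ISSUED = 1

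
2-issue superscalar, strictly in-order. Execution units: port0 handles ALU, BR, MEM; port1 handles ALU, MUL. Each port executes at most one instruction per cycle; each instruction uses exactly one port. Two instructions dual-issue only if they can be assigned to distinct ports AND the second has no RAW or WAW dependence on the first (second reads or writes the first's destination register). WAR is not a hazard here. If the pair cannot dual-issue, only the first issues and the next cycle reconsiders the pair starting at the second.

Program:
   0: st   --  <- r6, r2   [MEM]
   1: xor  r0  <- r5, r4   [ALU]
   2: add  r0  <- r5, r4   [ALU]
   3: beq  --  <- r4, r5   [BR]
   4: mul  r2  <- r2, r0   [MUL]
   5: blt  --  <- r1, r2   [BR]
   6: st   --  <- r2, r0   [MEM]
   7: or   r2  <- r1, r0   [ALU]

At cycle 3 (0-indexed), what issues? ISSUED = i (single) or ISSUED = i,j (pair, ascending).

#0 head=0: st.MEM+xor.ALU i0/i1 pair
#1 head=2: add.ALU+beq.BR i2/i3 pair
#2 head=4: mul.MUL i4 RAW r2
#3 head=5: blt.BR i5 no-port BR/MEM
#4 head=6: st.MEM+or.ALU i6/i7 pair

ISSUED = 5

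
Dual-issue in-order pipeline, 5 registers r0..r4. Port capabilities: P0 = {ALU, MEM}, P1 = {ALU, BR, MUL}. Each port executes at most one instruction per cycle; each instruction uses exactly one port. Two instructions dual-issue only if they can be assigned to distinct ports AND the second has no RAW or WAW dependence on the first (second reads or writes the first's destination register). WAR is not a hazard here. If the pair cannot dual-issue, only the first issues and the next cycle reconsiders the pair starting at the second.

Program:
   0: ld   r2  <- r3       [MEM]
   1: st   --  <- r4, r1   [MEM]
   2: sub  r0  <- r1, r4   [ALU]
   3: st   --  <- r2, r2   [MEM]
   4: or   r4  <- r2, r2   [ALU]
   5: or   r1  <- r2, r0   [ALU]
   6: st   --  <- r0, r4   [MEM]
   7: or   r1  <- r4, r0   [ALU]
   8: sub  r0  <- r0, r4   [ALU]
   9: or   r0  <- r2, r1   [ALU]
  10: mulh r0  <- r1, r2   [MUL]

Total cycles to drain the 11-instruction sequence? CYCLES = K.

CYCLES = 7

t=0 i0:ld ; no-port MEM/MEM
t=1 i1+i2:st;sub ; dual
t=2 i3+i4:st;or ; dual
t=3 i5+i6:or;st ; dual
t=4 i7+i8:or;sub ; dual
t=5 i9:or ; WAW r0
t=6 i10:mulh ; tail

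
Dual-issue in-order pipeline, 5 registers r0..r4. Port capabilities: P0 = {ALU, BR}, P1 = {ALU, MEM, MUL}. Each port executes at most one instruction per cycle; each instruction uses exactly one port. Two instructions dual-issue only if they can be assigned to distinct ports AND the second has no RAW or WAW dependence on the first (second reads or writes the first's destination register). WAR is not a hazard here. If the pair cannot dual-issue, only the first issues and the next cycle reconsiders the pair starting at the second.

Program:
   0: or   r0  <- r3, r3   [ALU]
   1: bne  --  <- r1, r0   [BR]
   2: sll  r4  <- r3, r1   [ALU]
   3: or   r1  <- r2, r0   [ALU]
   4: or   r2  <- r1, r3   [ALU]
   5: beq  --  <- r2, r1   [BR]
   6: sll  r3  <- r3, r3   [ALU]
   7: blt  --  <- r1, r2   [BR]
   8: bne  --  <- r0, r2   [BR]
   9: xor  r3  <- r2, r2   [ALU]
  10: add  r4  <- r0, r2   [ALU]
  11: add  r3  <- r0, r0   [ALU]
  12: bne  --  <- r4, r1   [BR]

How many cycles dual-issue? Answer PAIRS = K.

PAIRS = 4

0. or @i0  | RAW r0
1. bne/sll @i1,i2  | dual
2. or @i3  | RAW r1
3. or @i4  | RAW r2
4. beq/sll @i5,i6  | dual
5. blt @i7  | no-port BR/BR
6. bne/xor @i8,i9  | dual
7. add/add @i10,i11  | dual
8. bne @i12  | tail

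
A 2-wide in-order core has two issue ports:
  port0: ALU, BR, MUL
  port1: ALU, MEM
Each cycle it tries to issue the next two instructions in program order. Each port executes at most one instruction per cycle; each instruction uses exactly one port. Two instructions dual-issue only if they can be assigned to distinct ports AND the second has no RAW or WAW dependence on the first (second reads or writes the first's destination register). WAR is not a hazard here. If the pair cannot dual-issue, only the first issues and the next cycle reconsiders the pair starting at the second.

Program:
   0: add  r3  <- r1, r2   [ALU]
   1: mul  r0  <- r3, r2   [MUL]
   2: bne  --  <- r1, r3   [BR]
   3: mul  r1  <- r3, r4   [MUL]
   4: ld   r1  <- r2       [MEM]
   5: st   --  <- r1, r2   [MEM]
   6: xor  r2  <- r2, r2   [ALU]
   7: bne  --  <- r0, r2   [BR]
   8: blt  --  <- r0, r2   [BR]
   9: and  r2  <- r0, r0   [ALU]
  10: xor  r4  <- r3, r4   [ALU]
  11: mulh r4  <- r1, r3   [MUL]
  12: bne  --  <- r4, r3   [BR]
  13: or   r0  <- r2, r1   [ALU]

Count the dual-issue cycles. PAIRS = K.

#0 head=0: add i0 RAW r3
#1 head=1: mul i1 no-port MUL/BR
#2 head=2: bne i2 no-port BR/MUL
#3 head=3: mul i3 WAW r1
#4 head=4: ld i4 no-port MEM/MEM
#5 head=5: st xor i5/i6 dual
#6 head=7: bne i7 no-port BR/BR
#7 head=8: blt and i8/i9 dual
#8 head=10: xor i10 WAW r4
#9 head=11: mulh i11 no-port MUL/BR
#10 head=12: bne or i12/i13 dual

PAIRS = 3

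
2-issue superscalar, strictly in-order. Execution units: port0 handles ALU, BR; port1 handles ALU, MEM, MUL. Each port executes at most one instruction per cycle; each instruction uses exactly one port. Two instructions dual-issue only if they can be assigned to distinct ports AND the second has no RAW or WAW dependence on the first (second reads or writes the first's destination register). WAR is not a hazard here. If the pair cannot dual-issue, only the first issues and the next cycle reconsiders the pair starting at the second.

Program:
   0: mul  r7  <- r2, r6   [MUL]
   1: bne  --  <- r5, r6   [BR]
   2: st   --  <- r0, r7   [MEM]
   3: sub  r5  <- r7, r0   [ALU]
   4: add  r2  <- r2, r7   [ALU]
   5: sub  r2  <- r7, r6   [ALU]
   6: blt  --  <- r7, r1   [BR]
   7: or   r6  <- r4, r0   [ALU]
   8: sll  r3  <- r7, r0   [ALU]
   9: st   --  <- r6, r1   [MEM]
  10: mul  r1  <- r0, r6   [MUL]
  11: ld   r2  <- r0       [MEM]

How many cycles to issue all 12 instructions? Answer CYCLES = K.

0. mul bne @i0+i1  | dual
1. st sub @i2+i3  | dual
2. add @i4  | WAW r2
3. sub blt @i5+i6  | dual
4. or sll @i7+i8  | dual
5. st @i9  | no-port MEM/MUL
6. mul @i10  | no-port MUL/MEM
7. ld @i11  | tail

CYCLES = 8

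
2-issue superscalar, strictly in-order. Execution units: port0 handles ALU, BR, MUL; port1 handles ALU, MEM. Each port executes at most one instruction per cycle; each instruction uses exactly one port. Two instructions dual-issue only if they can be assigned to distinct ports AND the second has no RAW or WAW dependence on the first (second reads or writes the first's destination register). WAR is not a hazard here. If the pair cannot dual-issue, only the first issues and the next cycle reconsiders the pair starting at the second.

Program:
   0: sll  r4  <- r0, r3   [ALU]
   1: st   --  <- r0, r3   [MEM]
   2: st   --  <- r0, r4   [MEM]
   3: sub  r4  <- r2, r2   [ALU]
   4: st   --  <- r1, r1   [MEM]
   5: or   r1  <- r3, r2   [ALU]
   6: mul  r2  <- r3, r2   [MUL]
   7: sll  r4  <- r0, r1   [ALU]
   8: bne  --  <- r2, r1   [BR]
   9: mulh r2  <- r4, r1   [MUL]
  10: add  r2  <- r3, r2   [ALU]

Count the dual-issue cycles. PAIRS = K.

[0] i0&i1  sll.ALU+st.MEM  -- 2-wide
[1] i2&i3  st.MEM+sub.ALU  -- 2-wide
[2] i4&i5  st.MEM+or.ALU  -- 2-wide
[3] i6&i7  mul.MUL+sll.ALU  -- 2-wide
[4] i8  bne.BR  -- no-port BR/MUL
[5] i9  mulh.MUL  -- RAW+WAW r2
[6] i10  add.ALU  -- tail

PAIRS = 4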